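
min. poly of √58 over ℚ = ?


√58 satisfies x² - 58 = 0, irreducible over ℚ since 58 is squarefree

Minimal polynomial: x² - 58


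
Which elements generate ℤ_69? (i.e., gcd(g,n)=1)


g generates ℤ_n iff gcd(g,n) = 1
Prime factors of 69: 3, 23
Generators are g ∈ {1,...,68} not divisible by any of these primes.
Generators: {1, 2, 4, 5, 7, 8, 10, 11, 13, 14, 16, 17, 19, 20, 22, 25, 26, 28, 29, 31, 32, 34, 35, 37, 38, 40, 41, 43, 44, 47, 49, 50, 52, 53, 55, 56, 58, 59, 61, 62, 64, 65, 67, 68}
Number of generators = φ(69) = 44

Generators of ℤ_69 = {1, 2, 4, 5, 7, 8, 10, 11, 13, 14, 16, 17, 19, 20, 22, 25, 26, 28, 29, 31, 32, 34, 35, 37, 38, 40, 41, 43, 44, 47, 49, 50, 52, 53, 55, 56, 58, 59, 61, 62, 64, 65, 67, 68}


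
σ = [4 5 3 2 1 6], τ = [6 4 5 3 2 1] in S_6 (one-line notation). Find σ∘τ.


σ∘τ: apply τ first, then σ
1 →τ 6 →σ 6
2 →τ 4 →σ 2
3 →τ 5 →σ 1
4 →τ 3 →σ 3
5 →τ 2 →σ 5
6 →τ 1 →σ 4

σ∘τ = [6 2 1 3 5 4]


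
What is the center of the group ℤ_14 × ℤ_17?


Z(G) = {g ∈ G | gx = xg for all x ∈ G}
Direct product of abelian groups is abelian, so Z(G) = G

Z(ℤ_14 × ℤ_17) = ℤ_14 × ℤ_17


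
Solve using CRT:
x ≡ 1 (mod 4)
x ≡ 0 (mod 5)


m₁ = 4, m₂ = 5, gcd = 1, so CRT applies. M = m₁·m₂ = 20
Let M₁ = M/m₁ = 5, M₂ = M/m₂ = 4
Find y₁ ≡ M₁⁻¹ (mod m₁): 5⁻¹ ≡ 1 (mod 4)
Find y₂ ≡ M₂⁻¹ (mod m₂): 4⁻¹ ≡ 4 (mod 5)
x = a₁·M₁·y₁ + a₂·M₂·y₂ = 1·5·1 + 0·4·4 = 5
Reduce mod 20: x ≡ 5
Check: 5 mod 4 = 1 ✓, 5 mod 5 = 0 ✓

x ≡ 5 (mod 20)


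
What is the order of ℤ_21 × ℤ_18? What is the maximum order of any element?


|ℤ_21 × ℤ_18| = 21 × 18 = 378
Max element order = lcm(21,18) = 126
Cyclic? No (gcd=3)

|ℤ_21×ℤ_18| = 378, max element order = 126


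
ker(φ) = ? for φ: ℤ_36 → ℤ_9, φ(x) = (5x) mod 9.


Kernel = preimage of identity
ker(φ) = {x ∈ ℤ_36 : 5x ≡ 0 (mod 9)}. Since 9 | 36, φ is well-defined. The kernel is the cyclic subgroup ⟨9⟩ of ℤ_36 (order 4), i.e. {0, 9, 18, 27}

ker(φ) = {0, 9, 18, 27}


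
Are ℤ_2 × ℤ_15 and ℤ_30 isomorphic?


Comparing ℤ_2 × ℤ_15 and ℤ_30:
gcd(2,15) = 1, so ℤ_2 × ℤ_15 ≅ ℤ_30 (CRT)

Yes, ℤ_2 × ℤ_15 ≅ ℤ_30


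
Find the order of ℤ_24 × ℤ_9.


|A × B| = |A| · |B|
|ℤ_24 × ℤ_9| = 24 × 9 = 216

|ℤ_24 × ℤ_9| = 216


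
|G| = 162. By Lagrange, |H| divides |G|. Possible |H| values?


Lagrange's theorem: |H| divides |G|
|G| = 162
Divisors of 162: 1, 2, 3, 6, 9, 18, 27, 54, 81, 162

Possible subgroup orders: {1, 2, 3, 6, 9, 18, 27, 54, 81, 162}


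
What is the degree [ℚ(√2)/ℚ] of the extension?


√2 has minimal polynomial x² - 2 (irreducible over ℚ since 2 is squarefree)

[ℚ(√2)/ℚ] = 2


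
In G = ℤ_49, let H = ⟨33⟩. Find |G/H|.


|⟨33⟩| = n / gcd(33, 49) = 49 / 1 = 49
H is normal (ℤ_49 is abelian).
|G/H| = |G| / |H| = 49 / 49 = 1

|G/H| = 1


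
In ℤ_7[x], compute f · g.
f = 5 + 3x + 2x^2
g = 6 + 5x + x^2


Expand and collect like terms; reduce coefficients mod 7:
x^0: 5·6 = 30 ≡ 2 (mod 7)
x^1: 5·5 + 3·6 = 43 ≡ 1 (mod 7)
x^2: 5·1 + 3·5 + 2·6 = 32 ≡ 4 (mod 7)
x^3: 3·1 + 2·5 = 13 ≡ 6 (mod 7)
x^4: 2·1 = 2 ≡ 2 (mod 7)
Result: 2 + x + 4x^2 + 6x^3 + 2x^4

f · g = 2 + x + 4x^2 + 6x^3 + 2x^4


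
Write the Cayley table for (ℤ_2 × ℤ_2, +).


Elements: {(0,0), (0,1), (1,0), (1,1)}
Operation: componentwise addition mod (2, 2)
Entry (a, b) = ((a₁+b₁) mod 2, (a₂+b₂) mod 2)

Cayley table:
      | (0,0) | (0,1) | (1,0) | (1,1)
(0,0) | (0,0) | (0,1) | (1,0) | (1,1)
(0,1) | (0,1) | (0,0) | (1,1) | (1,0)
(1,0) | (1,0) | (1,1) | (0,0) | (0,1)
(1,1) | (1,1) | (1,0) | (0,1) | (0,0)


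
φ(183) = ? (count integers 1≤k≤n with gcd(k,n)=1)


Factor n: 183 = 3 × 61
φ(n) = n · ∏(1 - 1/p) over distinct primes p | n
φ(183) = 183 · (1 - 1/3) · (1 - 1/61) = 120

φ(183) = 120


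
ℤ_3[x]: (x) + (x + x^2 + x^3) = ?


Add coefficients mod 3:
x^0: 0 + 0 = 0 (mod 3)
x^1: 1 + 1 = 2 (mod 3)
x^2: 0 + 1 = 1 (mod 3)
x^3: 0 + 1 = 1 (mod 3)
Result: 2x + x^2 + x^3

f + g = 2x + x^2 + x^3


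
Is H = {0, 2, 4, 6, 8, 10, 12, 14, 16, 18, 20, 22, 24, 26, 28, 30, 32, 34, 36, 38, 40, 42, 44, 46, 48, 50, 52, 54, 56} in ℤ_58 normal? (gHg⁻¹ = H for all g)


H = {0, 2, 4, 6, 8, 10, 12, 14, 16, 18, 20, 22, 24, 26, 28, 30, 32, 34, 36, 38, 40, 42, 44, 46, 48, 50, 52, 54, 56} in ℤ_58
ℤ_58 is abelian; every subgroup of an abelian group is normal

Yes, normal subgroup


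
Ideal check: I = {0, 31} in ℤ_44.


Check ideal conditions for I = {0, 31} in ℤ_44:
(1) I is an additive subgroup? No
(2) For r ∈ ℤ_44 and a ∈ I: r·a ∈ I? No  [counterexample: r=2, a=31, r·a mod 44 = 18 ∉ I]

No, I is not an ideal of ℤ_44


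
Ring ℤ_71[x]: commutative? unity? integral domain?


ℤ_71 is a field (n prime), so ℤ_71[x] is a commutative integral domain with unity
Commutative: Yes
Integral domain: Yes
Has unity: Yes

ℤ_71[x]: Commutative=Yes, Unity=Yes


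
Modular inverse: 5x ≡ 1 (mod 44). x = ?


Use the extended Euclidean algorithm to write 1 = 5·s + 44·t; then s mod 44 is the inverse.
Euclidean algorithm:
  5 = 0·44 + 5
  44 = 8·5 + 4
  5 = 1·4 + 1
  4 = 4·1 + 0
gcd(5,44) = 1
Back-substitution gives: 5·(9) + 44·(-1) = 1
So 5⁻¹ ≡ 9 ≡ 9 (mod 44)
Check: 5 × 9 = 45 ≡ 1 (mod 44) ✓

5⁻¹ ≡ 9 (mod 44)


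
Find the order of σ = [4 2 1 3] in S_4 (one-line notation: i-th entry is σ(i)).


Cycle decomposition: (1 4 3)
Cycle lengths: 3
Order = lcm(3) = 3

ord(σ) = 3


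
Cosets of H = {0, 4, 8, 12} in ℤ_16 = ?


H = {0, 4, 8, 12}, |H| = 4
Number of cosets = |G|/|H| = 16/4 = 4
0 + H = {0, 4, 8, 12}
1 + H = {1, 5, 9, 13}
2 + H = {2, 6, 10, 14}
3 + H = {3, 7, 11, 15}

Cosets: 0+H={0,4,8,12}; 1+H={1,5,9,13}; 2+H={2,6,10,14}; 3+H={3,7,11,15}


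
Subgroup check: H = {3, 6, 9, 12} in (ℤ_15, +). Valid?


Subgroup test for H = {3, 6, 9, 12} in (ℤ_15, +):
(1) 0 ∈ H? No
(2) Closure: for all a,b ∈ H, (a+b) mod 15 ∈ H? No  [counterexample: 3 + 12 = 0 ∉ H]
(3) Inverses: for all a ∈ H, -a mod 15 ∈ H? Yes

No, H is not a subgroup of ℤ_15


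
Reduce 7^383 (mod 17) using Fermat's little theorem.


Fermat's little theorem: if p is prime and gcd(a,p)=1, then a^(p-1) ≡ 1 (mod p)
p = 17 is prime, gcd(7,17) = 1
Reduce exponent: 383 mod 16 = 15
So 7^383 ≡ 7^15 (mod 17)
7^15 mod 17 = 5

7^383 ≡ 5 (mod 17)


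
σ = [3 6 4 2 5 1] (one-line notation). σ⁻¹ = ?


To find σ⁻¹, swap domain and range:
σ(1) = 3 → σ⁻¹(3) = 1
σ(2) = 6 → σ⁻¹(6) = 2
σ(3) = 4 → σ⁻¹(4) = 3
σ(4) = 2 → σ⁻¹(2) = 4
σ(5) = 5 → σ⁻¹(5) = 5
σ(6) = 1 → σ⁻¹(1) = 6

σ⁻¹ = [6 4 1 3 5 2]


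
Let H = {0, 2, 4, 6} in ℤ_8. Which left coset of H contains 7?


7 + H = {7 + h (mod 8) : h ∈ H}
7+0=7, 7+2=1, 7+4=3, 7+6=5
7 + H = {1, 3, 5, 7} = 1 + H

7 + H = {1, 3, 5, 7}


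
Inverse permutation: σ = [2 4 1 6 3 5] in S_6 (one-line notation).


To find σ⁻¹, swap domain and range:
σ(1) = 2 → σ⁻¹(2) = 1
σ(2) = 4 → σ⁻¹(4) = 2
σ(3) = 1 → σ⁻¹(1) = 3
σ(4) = 6 → σ⁻¹(6) = 4
σ(5) = 3 → σ⁻¹(3) = 5
σ(6) = 5 → σ⁻¹(5) = 6

σ⁻¹ = [3 1 5 2 6 4]


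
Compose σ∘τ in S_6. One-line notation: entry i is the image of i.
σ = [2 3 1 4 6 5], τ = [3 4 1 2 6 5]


σ∘τ: apply τ first, then σ
1 →τ 3 →σ 1
2 →τ 4 →σ 4
3 →τ 1 →σ 2
4 →τ 2 →σ 3
5 →τ 6 →σ 5
6 →τ 5 →σ 6

σ∘τ = [1 4 2 3 5 6]


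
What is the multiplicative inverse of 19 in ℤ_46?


Use the extended Euclidean algorithm to write 1 = 19·s + 46·t; then s mod 46 is the inverse.
Euclidean algorithm:
  19 = 0·46 + 19
  46 = 2·19 + 8
  19 = 2·8 + 3
  8 = 2·3 + 2
  3 = 1·2 + 1
  2 = 2·1 + 0
gcd(19,46) = 1
Back-substitution gives: 19·(17) + 46·(-7) = 1
So 19⁻¹ ≡ 17 ≡ 17 (mod 46)
Check: 19 × 17 = 323 ≡ 1 (mod 46) ✓

19⁻¹ ≡ 17 (mod 46)


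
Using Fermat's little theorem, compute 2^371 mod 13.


Fermat's little theorem: if p is prime and gcd(a,p)=1, then a^(p-1) ≡ 1 (mod p)
p = 13 is prime, gcd(2,13) = 1
Reduce exponent: 371 mod 12 = 11
So 2^371 ≡ 2^11 (mod 13)
2^11 mod 13 = 7

2^371 ≡ 7 (mod 13)


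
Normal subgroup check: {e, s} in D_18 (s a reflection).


H = {e, s} in D_18 (s a reflection)
r·s·r⁻¹ = sr⁻² ≠ s for n ≥ 3, so {e, s} is not closed under conjugation

No, not a normal subgroup


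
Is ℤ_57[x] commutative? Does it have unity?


ℤ_57 has zero divisors (3·19 ≡ 0), and these lift to constant zero divisors in ℤ_57[x]; so not an integral domain
Commutative: Yes
Integral domain: No
Has unity: Yes

ℤ_57[x]: Commutative=Yes, Unity=Yes


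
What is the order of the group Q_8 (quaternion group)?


Q_8 = {±1, ±i, ±j, ±k}
|Q_8| = 8

|Q_8 (quaternion group)| = 8


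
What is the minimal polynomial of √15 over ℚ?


√15 satisfies x² - 15 = 0, irreducible over ℚ since 15 is squarefree

Minimal polynomial: x² - 15


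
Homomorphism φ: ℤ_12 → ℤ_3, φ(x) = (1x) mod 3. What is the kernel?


Kernel = preimage of identity
ker(φ) = {x ∈ ℤ_12 : 1x ≡ 0 (mod 3)}. Since 3 | 12, φ is well-defined. The kernel is the cyclic subgroup ⟨3⟩ of ℤ_12 (order 4), i.e. {0, 3, 6, 9}

ker(φ) = {0, 3, 6, 9}


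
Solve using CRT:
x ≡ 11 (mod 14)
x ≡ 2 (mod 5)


m₁ = 14, m₂ = 5, gcd = 1, so CRT applies. M = m₁·m₂ = 70
Let M₁ = M/m₁ = 5, M₂ = M/m₂ = 14
Find y₁ ≡ M₁⁻¹ (mod m₁): 5⁻¹ ≡ 3 (mod 14)
Find y₂ ≡ M₂⁻¹ (mod m₂): 14⁻¹ ≡ 4 (mod 5)
x = a₁·M₁·y₁ + a₂·M₂·y₂ = 11·5·3 + 2·14·4 = 277
Reduce mod 70: x ≡ 67
Check: 67 mod 14 = 11 ✓, 67 mod 5 = 2 ✓

x ≡ 67 (mod 70)


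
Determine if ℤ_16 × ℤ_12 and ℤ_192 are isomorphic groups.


Comparing ℤ_16 × ℤ_12 and ℤ_192:
gcd(16,12) = 4 ≠ 1. Max element order in ℤ_16×ℤ_12 is lcm(16,12) = 48 < 192, so it has no element of order 192

No, ℤ_16 × ℤ_12 ≇ ℤ_192


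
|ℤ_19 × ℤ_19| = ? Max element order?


|ℤ_19 × ℤ_19| = 19 × 19 = 361
Max element order = lcm(19,19) = 19
Cyclic? No (gcd=19)

|ℤ_19×ℤ_19| = 361, max element order = 19


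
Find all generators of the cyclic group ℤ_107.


g generates ℤ_n iff gcd(g,n) = 1
Prime factors of 107: 107
Generators are g ∈ {1,...,106} not divisible by any of these primes.
Generators: {1, 2, 3, 4, 5, 6, 7, 8, 9, 10, 11, 12, 13, 14, 15, 16, 17, 18, 19, 20, 21, 22, 23, 24, 25, 26, 27, 28, 29, 30, 31, 32, 33, 34, 35, 36, 37, 38, 39, 40, 41, 42, 43, 44, 45, 46, 47, 48, 49, 50, 51, 52, 53, 54, 55, 56, 57, 58, 59, 60, 61, 62, 63, 64, 65, 66, 67, 68, 69, 70, 71, 72, 73, 74, 75, 76, 77, 78, 79, 80, 81, 82, 83, 84, 85, 86, 87, 88, 89, 90, 91, 92, 93, 94, 95, 96, 97, 98, 99, 100, 101, 102, 103, 104, 105, 106}
Number of generators = φ(107) = 106

Generators of ℤ_107 = {1, 2, 3, 4, 5, 6, 7, 8, 9, 10, 11, 12, 13, 14, 15, 16, 17, 18, 19, 20, 21, 22, 23, 24, 25, 26, 27, 28, 29, 30, 31, 32, 33, 34, 35, 36, 37, 38, 39, 40, 41, 42, 43, 44, 45, 46, 47, 48, 49, 50, 51, 52, 53, 54, 55, 56, 57, 58, 59, 60, 61, 62, 63, 64, 65, 66, 67, 68, 69, 70, 71, 72, 73, 74, 75, 76, 77, 78, 79, 80, 81, 82, 83, 84, 85, 86, 87, 88, 89, 90, 91, 92, 93, 94, 95, 96, 97, 98, 99, 100, 101, 102, 103, 104, 105, 106}


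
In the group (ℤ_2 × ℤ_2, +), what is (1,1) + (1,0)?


Operation: componentwise addition mod (2, 2)
(1,1) + (1,0) = ((a₁+b₁) mod 2, (a₂+b₂) mod 2) with a = (1,1), b = (1,0)

(1,1) + (1,0) = (0,1)


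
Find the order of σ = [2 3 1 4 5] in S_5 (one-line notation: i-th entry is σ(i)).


Cycle decomposition: (1 2 3)
Cycle lengths: 3
Order = lcm(3) = 3

ord(σ) = 3


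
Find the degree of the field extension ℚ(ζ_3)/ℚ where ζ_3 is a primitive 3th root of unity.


[ℚ(ζ_n):ℚ] = deg Φ_n(x) = φ(n). Here φ(3) = 2

[ℚ(ζ_3)/ℚ where ζ_3 is a primitive 3th root of unity] = 2


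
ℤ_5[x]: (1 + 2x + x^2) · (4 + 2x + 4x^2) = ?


Expand and collect like terms; reduce coefficients mod 5:
x^0: 1·4 = 4 ≡ 4 (mod 5)
x^1: 1·2 + 2·4 = 10 ≡ 0 (mod 5)
x^2: 1·4 + 2·2 + 1·4 = 12 ≡ 2 (mod 5)
x^3: 2·4 + 1·2 = 10 ≡ 0 (mod 5)
x^4: 1·4 = 4 ≡ 4 (mod 5)
Result: 4 + 2x^2 + 4x^4

f · g = 4 + 2x^2 + 4x^4


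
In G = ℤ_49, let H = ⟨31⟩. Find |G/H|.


|⟨31⟩| = n / gcd(31, 49) = 49 / 1 = 49
H is normal (ℤ_49 is abelian).
|G/H| = |G| / |H| = 49 / 49 = 1

|G/H| = 1


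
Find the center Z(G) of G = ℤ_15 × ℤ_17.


Z(G) = {g ∈ G | gx = xg for all x ∈ G}
Direct product of abelian groups is abelian, so Z(G) = G

Z(ℤ_15 × ℤ_17) = ℤ_15 × ℤ_17


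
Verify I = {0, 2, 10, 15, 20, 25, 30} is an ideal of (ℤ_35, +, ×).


Check ideal conditions for I = {0, 2, 10, 15, 20, 25, 30} in ℤ_35:
(1) I is an additive subgroup? No
(2) For r ∈ ℤ_35 and a ∈ I: r·a ∈ I? No  [counterexample: r=2, a=2, r·a mod 35 = 4 ∉ I]

No, I is not an ideal of ℤ_35


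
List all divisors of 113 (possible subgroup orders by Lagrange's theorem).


Lagrange's theorem: |H| divides |G|
|G| = 113
Divisors of 113: 1, 113

Possible subgroup orders: {1, 113}


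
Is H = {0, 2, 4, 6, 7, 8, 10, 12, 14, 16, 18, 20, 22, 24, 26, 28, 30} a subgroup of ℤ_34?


Subgroup test for H = {0, 2, 4, 6, 7, 8, 10, 12, 14, 16, 18, 20, 22, 24, 26, 28, 30} in (ℤ_34, +):
(1) 0 ∈ H? Yes
(2) Closure: for all a,b ∈ H, (a+b) mod 34 ∈ H? No  [counterexample: 2 + 7 = 9 ∉ H]
(3) Inverses: for all a ∈ H, -a mod 34 ∈ H? No

No, H is not a subgroup of ℤ_34


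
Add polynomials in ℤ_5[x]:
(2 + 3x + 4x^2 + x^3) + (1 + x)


Add coefficients mod 5:
x^0: 2 + 1 = 3 (mod 5)
x^1: 3 + 1 = 4 (mod 5)
x^2: 4 + 0 = 4 (mod 5)
x^3: 1 + 0 = 1 (mod 5)
Result: 3 + 4x + 4x^2 + x^3

f + g = 3 + 4x + 4x^2 + x^3


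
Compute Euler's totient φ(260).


Factor n: 260 = 2^2 × 5 × 13
φ(n) = n · ∏(1 - 1/p) over distinct primes p | n
φ(260) = 260 · (1 - 1/2) · (1 - 1/5) · (1 - 1/13) = 96

φ(260) = 96


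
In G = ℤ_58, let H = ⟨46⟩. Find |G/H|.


|⟨46⟩| = n / gcd(46, 58) = 58 / 2 = 29
H is normal (ℤ_58 is abelian).
|G/H| = |G| / |H| = 58 / 29 = 2

|G/H| = 2


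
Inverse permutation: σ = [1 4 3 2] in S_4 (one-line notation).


To find σ⁻¹, swap domain and range:
σ(1) = 1 → σ⁻¹(1) = 1
σ(2) = 4 → σ⁻¹(4) = 2
σ(3) = 3 → σ⁻¹(3) = 3
σ(4) = 2 → σ⁻¹(2) = 4

σ⁻¹ = [1 4 3 2]


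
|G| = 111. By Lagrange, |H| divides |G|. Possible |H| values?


Lagrange's theorem: |H| divides |G|
|G| = 111
Divisors of 111: 1, 3, 37, 111

Possible subgroup orders: {1, 3, 37, 111}


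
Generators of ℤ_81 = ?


g generates ℤ_n iff gcd(g,n) = 1
Prime factors of 81: 3
Generators are g ∈ {1,...,80} not divisible by any of these primes.
Generators: {1, 2, 4, 5, 7, 8, 10, 11, 13, 14, 16, 17, 19, 20, 22, 23, 25, 26, 28, 29, 31, 32, 34, 35, 37, 38, 40, 41, 43, 44, 46, 47, 49, 50, 52, 53, 55, 56, 58, 59, 61, 62, 64, 65, 67, 68, 70, 71, 73, 74, 76, 77, 79, 80}
Number of generators = φ(81) = 54

Generators of ℤ_81 = {1, 2, 4, 5, 7, 8, 10, 11, 13, 14, 16, 17, 19, 20, 22, 23, 25, 26, 28, 29, 31, 32, 34, 35, 37, 38, 40, 41, 43, 44, 46, 47, 49, 50, 52, 53, 55, 56, 58, 59, 61, 62, 64, 65, 67, 68, 70, 71, 73, 74, 76, 77, 79, 80}


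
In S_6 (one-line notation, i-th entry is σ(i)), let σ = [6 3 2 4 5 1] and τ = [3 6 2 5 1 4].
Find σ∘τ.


σ∘τ: apply τ first, then σ
1 →τ 3 →σ 2
2 →τ 6 →σ 1
3 →τ 2 →σ 3
4 →τ 5 →σ 5
5 →τ 1 →σ 6
6 →τ 4 →σ 4

σ∘τ = [2 1 3 5 6 4]


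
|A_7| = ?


|A_n| = n!/2 (even permutations)
|A_7| = 7!/2 = 5040/2 = 2520

|A_7| = 2520


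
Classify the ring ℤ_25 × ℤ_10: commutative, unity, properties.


Direct product ring; commutative with unity (1,1); but (1,0)·(0,1) = (0,0) gives zero divisors, so not an integral domain
Commutative: Yes
Integral domain: No
Has unity: Yes

ℤ_25 × ℤ_10: Commutative=Yes, Unity=Yes


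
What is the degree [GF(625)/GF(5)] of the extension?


GF(625) = GF(5^4), so the extension degree is 4

[GF(625)/GF(5)] = 4


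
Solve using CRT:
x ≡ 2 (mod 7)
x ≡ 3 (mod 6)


m₁ = 7, m₂ = 6, gcd = 1, so CRT applies. M = m₁·m₂ = 42
Let M₁ = M/m₁ = 6, M₂ = M/m₂ = 7
Find y₁ ≡ M₁⁻¹ (mod m₁): 6⁻¹ ≡ 6 (mod 7)
Find y₂ ≡ M₂⁻¹ (mod m₂): 7⁻¹ ≡ 1 (mod 6)
x = a₁·M₁·y₁ + a₂·M₂·y₂ = 2·6·6 + 3·7·1 = 93
Reduce mod 42: x ≡ 9
Check: 9 mod 7 = 2 ✓, 9 mod 6 = 3 ✓

x ≡ 9 (mod 42)


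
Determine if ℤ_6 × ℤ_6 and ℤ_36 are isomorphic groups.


Comparing ℤ_6 × ℤ_6 and ℤ_36:
gcd(6,6) = 6 ≠ 1. Max element order in ℤ_6×ℤ_6 is lcm(6,6) = 6 < 36, so it has no element of order 36

No, ℤ_6 × ℤ_6 ≇ ℤ_36


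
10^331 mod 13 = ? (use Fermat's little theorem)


Fermat's little theorem: if p is prime and gcd(a,p)=1, then a^(p-1) ≡ 1 (mod p)
p = 13 is prime, gcd(10,13) = 1
Reduce exponent: 331 mod 12 = 7
So 10^331 ≡ 10^7 (mod 13)
10^7 mod 13 = 10

10^331 ≡ 10 (mod 13)


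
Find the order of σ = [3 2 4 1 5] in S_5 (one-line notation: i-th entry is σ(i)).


Cycle decomposition: (1 3 4)
Cycle lengths: 3
Order = lcm(3) = 3

ord(σ) = 3


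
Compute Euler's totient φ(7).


φ(n) = count of k ∈ {1,...,n} with gcd(k,n)=1
Coprimes to 7: {1, 2, 3, 4, 5, 6}
Count: 6

φ(7) = 6


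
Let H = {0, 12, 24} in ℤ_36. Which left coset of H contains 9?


9 + H = {9 + h (mod 36) : h ∈ H}
9+0=9, 9+12=21, 9+24=33

9 + H = {9, 21, 33}


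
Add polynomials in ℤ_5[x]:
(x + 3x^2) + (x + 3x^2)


Add coefficients mod 5:
x^0: 0 + 0 = 0 (mod 5)
x^1: 1 + 1 = 2 (mod 5)
x^2: 3 + 3 = 1 (mod 5)
Result: 2x + x^2

f + g = 2x + x^2


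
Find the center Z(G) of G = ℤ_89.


Z(G) = {g ∈ G | gx = xg for all x ∈ G}
ℤ_89 is abelian, so Z(G) = G

Z(ℤ_89) = ℤ_89


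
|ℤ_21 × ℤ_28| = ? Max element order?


|ℤ_21 × ℤ_28| = 21 × 28 = 588
Max element order = lcm(21,28) = 84
Cyclic? No (gcd=7)

|ℤ_21×ℤ_28| = 588, max element order = 84


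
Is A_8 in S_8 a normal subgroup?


H = A_8 in S_8
A_8 has index 2 in S_8, and every subgroup of index 2 is normal

Yes, normal subgroup


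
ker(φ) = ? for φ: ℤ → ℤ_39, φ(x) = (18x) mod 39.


Kernel = preimage of identity
ker(φ) = {x ∈ ℤ : 18x ≡ 0 (mod 39)}. gcd(18,39) = 3, so 18x ≡ 0 (mod 39) ⟺ x ≡ 0 (mod 39/3 = 13). Hence ker(φ) = 13ℤ

ker(φ) = 13ℤ


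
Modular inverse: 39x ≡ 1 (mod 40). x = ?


Use the extended Euclidean algorithm to write 1 = 39·s + 40·t; then s mod 40 is the inverse.
Euclidean algorithm:
  39 = 0·40 + 39
  40 = 1·39 + 1
  39 = 39·1 + 0
gcd(39,40) = 1
Back-substitution gives: 39·(-1) + 40·(1) = 1
So 39⁻¹ ≡ -1 ≡ 39 (mod 40)
Check: 39 × 39 = 1521 ≡ 1 (mod 40) ✓

39⁻¹ ≡ 39 (mod 40)


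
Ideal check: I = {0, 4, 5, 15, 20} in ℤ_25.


Check ideal conditions for I = {0, 4, 5, 15, 20} in ℤ_25:
(1) I is an additive subgroup? No
(2) For r ∈ ℤ_25 and a ∈ I: r·a ∈ I? No  [counterexample: r=2, a=4, r·a mod 25 = 8 ∉ I]

No, I is not an ideal of ℤ_25


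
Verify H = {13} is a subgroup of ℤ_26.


Subgroup test for H = {13} in (ℤ_26, +):
(1) 0 ∈ H? No
(2) Closure: for all a,b ∈ H, (a+b) mod 26 ∈ H? No  [counterexample: 13 + 13 = 0 ∉ H]
(3) Inverses: for all a ∈ H, -a mod 26 ∈ H? Yes

No, H is not a subgroup of ℤ_26


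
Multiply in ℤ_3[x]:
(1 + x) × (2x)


Expand and collect like terms; reduce coefficients mod 3:
x^0: 1·0 = 0 ≡ 0 (mod 3)
x^1: 1·2 + 1·0 = 2 ≡ 2 (mod 3)
x^2: 1·2 = 2 ≡ 2 (mod 3)
Result: 2x + 2x^2

f · g = 2x + 2x^2


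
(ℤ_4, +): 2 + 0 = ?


Operation: addition mod 4
2 + 0 = (a + b) mod 4 with a = 2, b = 0

2 + 0 = 2


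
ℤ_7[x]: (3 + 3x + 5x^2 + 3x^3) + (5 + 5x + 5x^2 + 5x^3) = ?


Add coefficients mod 7:
x^0: 3 + 5 = 1 (mod 7)
x^1: 3 + 5 = 1 (mod 7)
x^2: 5 + 5 = 3 (mod 7)
x^3: 3 + 5 = 1 (mod 7)
Result: 1 + x + 3x^2 + x^3

f + g = 1 + x + 3x^2 + x^3


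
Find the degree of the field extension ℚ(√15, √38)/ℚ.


[ℚ(√15,√38):ℚ] = [ℚ(√15,√38):ℚ(√15)]·[ℚ(√15):ℚ] = 2·2 = 4

[ℚ(√15, √38)/ℚ] = 4


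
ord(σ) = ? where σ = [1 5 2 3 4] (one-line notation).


Cycle decomposition: (2 5 4 3)
Cycle lengths: 4
Order = lcm(4) = 4

ord(σ) = 4


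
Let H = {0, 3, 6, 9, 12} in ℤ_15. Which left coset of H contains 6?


6 + H = {6 + h (mod 15) : h ∈ H}
6+0=6, 6+3=9, 6+6=12, 6+9=0, 6+12=3
6 + H = {0, 3, 6, 9, 12} = 0 + H

6 + H = {0, 3, 6, 9, 12}


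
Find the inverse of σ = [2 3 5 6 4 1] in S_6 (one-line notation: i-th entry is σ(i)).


To find σ⁻¹, swap domain and range:
σ(1) = 2 → σ⁻¹(2) = 1
σ(2) = 3 → σ⁻¹(3) = 2
σ(3) = 5 → σ⁻¹(5) = 3
σ(4) = 6 → σ⁻¹(6) = 4
σ(5) = 4 → σ⁻¹(4) = 5
σ(6) = 1 → σ⁻¹(1) = 6

σ⁻¹ = [6 1 2 5 3 4]


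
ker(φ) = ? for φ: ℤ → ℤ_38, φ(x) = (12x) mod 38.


Kernel = preimage of identity
ker(φ) = {x ∈ ℤ : 12x ≡ 0 (mod 38)}. gcd(12,38) = 2, so 12x ≡ 0 (mod 38) ⟺ x ≡ 0 (mod 38/2 = 19). Hence ker(φ) = 19ℤ

ker(φ) = 19ℤ


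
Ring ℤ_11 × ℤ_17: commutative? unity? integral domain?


Direct product ring; commutative with unity (1,1); but (1,0)·(0,1) = (0,0) gives zero divisors, so not an integral domain
Commutative: Yes
Integral domain: No
Has unity: Yes

ℤ_11 × ℤ_17: Commutative=Yes, Unity=Yes


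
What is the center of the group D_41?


Z(G) = {g ∈ G | gx = xg for all x ∈ G}
For odd n, Z(D_n) = {e}: no nontrivial rotation commutes with all reflections

Z(D_41) = {e}


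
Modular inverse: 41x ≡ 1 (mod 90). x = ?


Use the extended Euclidean algorithm to write 1 = 41·s + 90·t; then s mod 90 is the inverse.
Euclidean algorithm:
  41 = 0·90 + 41
  90 = 2·41 + 8
  41 = 5·8 + 1
  8 = 8·1 + 0
gcd(41,90) = 1
Back-substitution gives: 41·(11) + 90·(-5) = 1
So 41⁻¹ ≡ 11 ≡ 11 (mod 90)
Check: 41 × 11 = 451 ≡ 1 (mod 90) ✓

41⁻¹ ≡ 11 (mod 90)


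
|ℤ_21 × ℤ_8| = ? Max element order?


|ℤ_21 × ℤ_8| = 21 × 8 = 168
Max element order = lcm(21,8) = 168
Cyclic? Yes (gcd=1)

|ℤ_21×ℤ_8| = 168, max element order = 168


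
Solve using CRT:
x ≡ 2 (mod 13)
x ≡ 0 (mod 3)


m₁ = 13, m₂ = 3, gcd = 1, so CRT applies. M = m₁·m₂ = 39
Let M₁ = M/m₁ = 3, M₂ = M/m₂ = 13
Find y₁ ≡ M₁⁻¹ (mod m₁): 3⁻¹ ≡ 9 (mod 13)
Find y₂ ≡ M₂⁻¹ (mod m₂): 13⁻¹ ≡ 1 (mod 3)
x = a₁·M₁·y₁ + a₂·M₂·y₂ = 2·3·9 + 0·13·1 = 54
Reduce mod 39: x ≡ 15
Check: 15 mod 13 = 2 ✓, 15 mod 3 = 0 ✓

x ≡ 15 (mod 39)


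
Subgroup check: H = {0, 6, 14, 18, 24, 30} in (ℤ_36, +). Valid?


Subgroup test for H = {0, 6, 14, 18, 24, 30} in (ℤ_36, +):
(1) 0 ∈ H? Yes
(2) Closure: for all a,b ∈ H, (a+b) mod 36 ∈ H? No  [counterexample: 6 + 6 = 12 ∉ H]
(3) Inverses: for all a ∈ H, -a mod 36 ∈ H? No

No, H is not a subgroup of ℤ_36


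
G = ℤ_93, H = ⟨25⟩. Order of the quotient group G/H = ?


|⟨25⟩| = n / gcd(25, 93) = 93 / 1 = 93
H is normal (ℤ_93 is abelian).
|G/H| = |G| / |H| = 93 / 93 = 1

|G/H| = 1


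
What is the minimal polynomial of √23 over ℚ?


√23 satisfies x² - 23 = 0, irreducible over ℚ since 23 is squarefree

Minimal polynomial: x² - 23


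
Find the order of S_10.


|S_n| = n! (number of permutations of n symbols)
|S_10| = 10! = 3628800

|S_10| = 3628800


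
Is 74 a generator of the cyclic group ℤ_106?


g generates ℤ_n iff gcd(g, n) = 1
gcd(74, 106) = 2
Since gcd = 2 ≠ 1, ⟨74⟩ has order 53 < 106, so 74 is not a generator.

No, 74 does not generate ℤ_106


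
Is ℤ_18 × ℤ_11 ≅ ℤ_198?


Comparing ℤ_18 × ℤ_11 and ℤ_198:
gcd(18,11) = 1, so ℤ_18 × ℤ_11 ≅ ℤ_198 (CRT)

Yes, ℤ_18 × ℤ_11 ≅ ℤ_198


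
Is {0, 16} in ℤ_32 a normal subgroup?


H = {0, 16} in ℤ_32
ℤ_32 is abelian; every subgroup of an abelian group is normal

Yes, normal subgroup


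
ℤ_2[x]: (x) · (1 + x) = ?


Expand and collect like terms; reduce coefficients mod 2:
x^0: 0·1 = 0 ≡ 0 (mod 2)
x^1: 0·1 + 1·1 = 1 ≡ 1 (mod 2)
x^2: 1·1 = 1 ≡ 1 (mod 2)
Result: x + x^2

f · g = x + x^2


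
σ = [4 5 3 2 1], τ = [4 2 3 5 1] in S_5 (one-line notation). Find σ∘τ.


σ∘τ: apply τ first, then σ
1 →τ 4 →σ 2
2 →τ 2 →σ 5
3 →τ 3 →σ 3
4 →τ 5 →σ 1
5 →τ 1 →σ 4

σ∘τ = [2 5 3 1 4]


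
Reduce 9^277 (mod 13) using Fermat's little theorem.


Fermat's little theorem: if p is prime and gcd(a,p)=1, then a^(p-1) ≡ 1 (mod p)
p = 13 is prime, gcd(9,13) = 1
Reduce exponent: 277 mod 12 = 1
So 9^277 ≡ 9^1 (mod 13)
9^1 mod 13 = 9

9^277 ≡ 9 (mod 13)


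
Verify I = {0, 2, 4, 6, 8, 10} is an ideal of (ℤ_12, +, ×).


Check ideal conditions for I = {0, 2, 4, 6, 8, 10} in ℤ_12:
(1) I is an additive subgroup? Yes
(2) For r ∈ ℤ_12 and a ∈ I: r·a ∈ I? Yes

Yes, I is an ideal of ℤ_12


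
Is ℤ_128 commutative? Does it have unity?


ℤ_128 is a commutative ring with unity 1; 128 = 2×64 is composite, so 2·64 ≡ 0 gives zero divisors (not an integral domain)
Commutative: Yes
Integral domain: No
Has unity: Yes

ℤ_128: Commutative=Yes, Unity=Yes


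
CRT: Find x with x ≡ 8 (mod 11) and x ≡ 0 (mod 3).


m₁ = 11, m₂ = 3, gcd = 1, so CRT applies. M = m₁·m₂ = 33
Let M₁ = M/m₁ = 3, M₂ = M/m₂ = 11
Find y₁ ≡ M₁⁻¹ (mod m₁): 3⁻¹ ≡ 4 (mod 11)
Find y₂ ≡ M₂⁻¹ (mod m₂): 11⁻¹ ≡ 2 (mod 3)
x = a₁·M₁·y₁ + a₂·M₂·y₂ = 8·3·4 + 0·11·2 = 96
Reduce mod 33: x ≡ 30
Check: 30 mod 11 = 8 ✓, 30 mod 3 = 0 ✓

x ≡ 30 (mod 33)


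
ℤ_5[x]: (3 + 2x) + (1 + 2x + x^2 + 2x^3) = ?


Add coefficients mod 5:
x^0: 3 + 1 = 4 (mod 5)
x^1: 2 + 2 = 4 (mod 5)
x^2: 0 + 1 = 1 (mod 5)
x^3: 0 + 2 = 2 (mod 5)
Result: 4 + 4x + x^2 + 2x^3

f + g = 4 + 4x + x^2 + 2x^3


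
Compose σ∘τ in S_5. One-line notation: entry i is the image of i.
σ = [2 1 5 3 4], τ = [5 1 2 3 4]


σ∘τ: apply τ first, then σ
1 →τ 5 →σ 4
2 →τ 1 →σ 2
3 →τ 2 →σ 1
4 →τ 3 →σ 5
5 →τ 4 →σ 3

σ∘τ = [4 2 1 5 3]


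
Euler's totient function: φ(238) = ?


Factor n: 238 = 2 × 7 × 17
φ(n) = n · ∏(1 - 1/p) over distinct primes p | n
φ(238) = 238 · (1 - 1/2) · (1 - 1/7) · (1 - 1/17) = 96

φ(238) = 96


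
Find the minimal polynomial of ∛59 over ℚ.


∛59 satisfies x³ - 59 = 0, irreducible over ℚ (no rational root; 59 is not a perfect cube)

Minimal polynomial: x³ - 59


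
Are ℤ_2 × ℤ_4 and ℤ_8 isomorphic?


Comparing ℤ_2 × ℤ_4 and ℤ_8:
gcd(2,4) = 2 ≠ 1. Max element order in ℤ_2×ℤ_4 is lcm(2,4) = 4 < 8, so it has no element of order 8

No, ℤ_2 × ℤ_4 ≇ ℤ_8


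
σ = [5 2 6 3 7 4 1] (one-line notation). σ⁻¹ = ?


To find σ⁻¹, swap domain and range:
σ(1) = 5 → σ⁻¹(5) = 1
σ(2) = 2 → σ⁻¹(2) = 2
σ(3) = 6 → σ⁻¹(6) = 3
σ(4) = 3 → σ⁻¹(3) = 4
σ(5) = 7 → σ⁻¹(7) = 5
σ(6) = 4 → σ⁻¹(4) = 6
σ(7) = 1 → σ⁻¹(1) = 7

σ⁻¹ = [7 2 4 6 1 3 5]


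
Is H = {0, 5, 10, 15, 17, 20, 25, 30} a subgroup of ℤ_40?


Subgroup test for H = {0, 5, 10, 15, 17, 20, 25, 30} in (ℤ_40, +):
(1) 0 ∈ H? Yes
(2) Closure: for all a,b ∈ H, (a+b) mod 40 ∈ H? No  [counterexample: 5 + 17 = 22 ∉ H]
(3) Inverses: for all a ∈ H, -a mod 40 ∈ H? No

No, H is not a subgroup of ℤ_40


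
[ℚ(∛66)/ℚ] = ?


∛66 has minimal polynomial x³ - 66 (irreducible over ℚ since 66 is not a perfect cube)

[ℚ(∛66)/ℚ] = 3


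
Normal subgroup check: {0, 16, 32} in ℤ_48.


H = {0, 16, 32} in ℤ_48
ℤ_48 is abelian; every subgroup of an abelian group is normal

Yes, normal subgroup


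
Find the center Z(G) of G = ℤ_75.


Z(G) = {g ∈ G | gx = xg for all x ∈ G}
ℤ_75 is abelian, so Z(G) = G

Z(ℤ_75) = ℤ_75


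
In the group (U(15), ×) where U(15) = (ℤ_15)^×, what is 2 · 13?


Operation: multiplication mod 15
2 · 13 = (a × b) mod 15 with a = 2, b = 13

2 · 13 = 11


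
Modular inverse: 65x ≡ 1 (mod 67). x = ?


Use the extended Euclidean algorithm to write 1 = 65·s + 67·t; then s mod 67 is the inverse.
Euclidean algorithm:
  65 = 0·67 + 65
  67 = 1·65 + 2
  65 = 32·2 + 1
  2 = 2·1 + 0
gcd(65,67) = 1
Back-substitution gives: 65·(33) + 67·(-32) = 1
So 65⁻¹ ≡ 33 ≡ 33 (mod 67)
Check: 65 × 33 = 2145 ≡ 1 (mod 67) ✓

65⁻¹ ≡ 33 (mod 67)


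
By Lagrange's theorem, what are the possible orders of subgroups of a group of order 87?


Lagrange's theorem: |H| divides |G|
|G| = 87
Divisors of 87: 1, 3, 29, 87

Possible subgroup orders: {1, 3, 29, 87}


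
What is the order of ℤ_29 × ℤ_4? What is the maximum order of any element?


|ℤ_29 × ℤ_4| = 29 × 4 = 116
Max element order = lcm(29,4) = 116
Cyclic? Yes (gcd=1)

|ℤ_29×ℤ_4| = 116, max element order = 116


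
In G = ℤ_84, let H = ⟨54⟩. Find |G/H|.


|⟨54⟩| = n / gcd(54, 84) = 84 / 6 = 14
H is normal (ℤ_84 is abelian).
|G/H| = |G| / |H| = 84 / 14 = 6

|G/H| = 6


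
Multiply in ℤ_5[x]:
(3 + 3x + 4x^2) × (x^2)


Expand and collect like terms; reduce coefficients mod 5:
x^0: 3·0 = 0 ≡ 0 (mod 5)
x^1: 3·0 + 3·0 = 0 ≡ 0 (mod 5)
x^2: 3·1 + 3·0 + 4·0 = 3 ≡ 3 (mod 5)
x^3: 3·1 + 4·0 = 3 ≡ 3 (mod 5)
x^4: 4·1 = 4 ≡ 4 (mod 5)
Result: 3x^2 + 3x^3 + 4x^4

f · g = 3x^2 + 3x^3 + 4x^4


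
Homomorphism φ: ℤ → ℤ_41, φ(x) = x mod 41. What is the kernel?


Kernel = preimage of identity
ker(φ) = {x ∈ ℤ : x ≡ 0 (mod 41)} = 41ℤ = {0, ±41, ±82, ...}

ker(φ) = 41ℤ


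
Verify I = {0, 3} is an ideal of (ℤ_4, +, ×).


Check ideal conditions for I = {0, 3} in ℤ_4:
(1) I is an additive subgroup? No
(2) For r ∈ ℤ_4 and a ∈ I: r·a ∈ I? No  [counterexample: r=2, a=3, r·a mod 4 = 2 ∉ I]

No, I is not an ideal of ℤ_4


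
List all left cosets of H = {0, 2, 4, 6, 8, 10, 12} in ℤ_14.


H = {0, 2, 4, 6, 8, 10, 12}, |H| = 7
Number of cosets = |G|/|H| = 14/7 = 2
0 + H = {0, 2, 4, 6, 8, 10, 12}
1 + H = {1, 3, 5, 7, 9, 11, 13}

Cosets: 0+H={0,2,4,6,8,10,12}; 1+H={1,3,5,7,9,11,13}


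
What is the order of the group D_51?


|D_n| = 2n (n rotations and n reflections)
|D_51| = 2×51 = 102

|D_51| = 102


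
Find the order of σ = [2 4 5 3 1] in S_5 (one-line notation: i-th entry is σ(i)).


Cycle decomposition: (1 2 4 3 5)
Cycle lengths: 5
Order = lcm(5) = 5

ord(σ) = 5


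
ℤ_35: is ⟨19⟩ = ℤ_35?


g generates ℤ_n iff gcd(g, n) = 1
gcd(19, 35) = 1
Since gcd = 1, 19 is a generator.

Yes, 19 generates ℤ_35


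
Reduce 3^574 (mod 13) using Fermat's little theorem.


Fermat's little theorem: if p is prime and gcd(a,p)=1, then a^(p-1) ≡ 1 (mod p)
p = 13 is prime, gcd(3,13) = 1
Reduce exponent: 574 mod 12 = 10
So 3^574 ≡ 3^10 (mod 13)
3^10 mod 13 = 3

3^574 ≡ 3 (mod 13)


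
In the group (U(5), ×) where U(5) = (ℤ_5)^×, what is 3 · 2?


Operation: multiplication mod 5
3 · 2 = (a × b) mod 5 with a = 3, b = 2

3 · 2 = 1


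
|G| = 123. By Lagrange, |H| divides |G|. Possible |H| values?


Lagrange's theorem: |H| divides |G|
|G| = 123
Divisors of 123: 1, 3, 41, 123

Possible subgroup orders: {1, 3, 41, 123}


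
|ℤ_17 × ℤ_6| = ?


|A × B| = |A| · |B|
|ℤ_17 × ℤ_6| = 17 × 6 = 102

|ℤ_17 × ℤ_6| = 102


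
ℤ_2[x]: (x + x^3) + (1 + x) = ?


Add coefficients mod 2:
x^0: 0 + 1 = 1 (mod 2)
x^1: 1 + 1 = 0 (mod 2)
x^2: 0 + 0 = 0 (mod 2)
x^3: 1 + 0 = 1 (mod 2)
Result: 1 + x^3

f + g = 1 + x^3


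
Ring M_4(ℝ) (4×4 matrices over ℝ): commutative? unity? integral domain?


Matrix multiplication is non-commutative for n ≥ 2; the identity matrix I is the unity; singular matrices give zero divisors, so not an integral domain
Commutative: No
Integral domain: No
Has unity: Yes

M_4(ℝ) (4×4 matrices over ℝ): Commutative=No, Unity=Yes


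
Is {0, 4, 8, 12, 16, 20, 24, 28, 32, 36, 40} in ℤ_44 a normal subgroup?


H = {0, 4, 8, 12, 16, 20, 24, 28, 32, 36, 40} in ℤ_44
ℤ_44 is abelian; every subgroup of an abelian group is normal

Yes, normal subgroup


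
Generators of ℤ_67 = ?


g generates ℤ_n iff gcd(g,n) = 1
Prime factors of 67: 67
Generators are g ∈ {1,...,66} not divisible by any of these primes.
Generators: {1, 2, 3, 4, 5, 6, 7, 8, 9, 10, 11, 12, 13, 14, 15, 16, 17, 18, 19, 20, 21, 22, 23, 24, 25, 26, 27, 28, 29, 30, 31, 32, 33, 34, 35, 36, 37, 38, 39, 40, 41, 42, 43, 44, 45, 46, 47, 48, 49, 50, 51, 52, 53, 54, 55, 56, 57, 58, 59, 60, 61, 62, 63, 64, 65, 66}
Number of generators = φ(67) = 66

Generators of ℤ_67 = {1, 2, 3, 4, 5, 6, 7, 8, 9, 10, 11, 12, 13, 14, 15, 16, 17, 18, 19, 20, 21, 22, 23, 24, 25, 26, 27, 28, 29, 30, 31, 32, 33, 34, 35, 36, 37, 38, 39, 40, 41, 42, 43, 44, 45, 46, 47, 48, 49, 50, 51, 52, 53, 54, 55, 56, 57, 58, 59, 60, 61, 62, 63, 64, 65, 66}


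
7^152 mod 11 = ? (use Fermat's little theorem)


Fermat's little theorem: if p is prime and gcd(a,p)=1, then a^(p-1) ≡ 1 (mod p)
p = 11 is prime, gcd(7,11) = 1
Reduce exponent: 152 mod 10 = 2
So 7^152 ≡ 7^2 (mod 11)
7^2 mod 11 = 5

7^152 ≡ 5 (mod 11)


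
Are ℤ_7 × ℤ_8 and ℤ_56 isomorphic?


Comparing ℤ_7 × ℤ_8 and ℤ_56:
gcd(7,8) = 1, so ℤ_7 × ℤ_8 ≅ ℤ_56 (CRT)

Yes, ℤ_7 × ℤ_8 ≅ ℤ_56


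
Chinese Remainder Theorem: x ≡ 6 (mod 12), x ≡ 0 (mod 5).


m₁ = 12, m₂ = 5, gcd = 1, so CRT applies. M = m₁·m₂ = 60
Let M₁ = M/m₁ = 5, M₂ = M/m₂ = 12
Find y₁ ≡ M₁⁻¹ (mod m₁): 5⁻¹ ≡ 5 (mod 12)
Find y₂ ≡ M₂⁻¹ (mod m₂): 12⁻¹ ≡ 3 (mod 5)
x = a₁·M₁·y₁ + a₂·M₂·y₂ = 6·5·5 + 0·12·3 = 150
Reduce mod 60: x ≡ 30
Check: 30 mod 12 = 6 ✓, 30 mod 5 = 0 ✓

x ≡ 30 (mod 60)


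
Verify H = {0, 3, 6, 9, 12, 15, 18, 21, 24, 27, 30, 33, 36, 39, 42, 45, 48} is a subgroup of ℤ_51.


Subgroup test for H = {0, 3, 6, 9, 12, 15, 18, 21, 24, 27, 30, 33, 36, 39, 42, 45, 48} in (ℤ_51, +):
(1) 0 ∈ H? Yes
(2) Closure: for all a,b ∈ H, (a+b) mod 51 ∈ H? Yes
(3) Inverses: for all a ∈ H, -a mod 51 ∈ H? Yes

Yes, H is a subgroup of ℤ_51


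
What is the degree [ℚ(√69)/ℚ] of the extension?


√69 has minimal polynomial x² - 69 (irreducible over ℚ since 69 is squarefree)

[ℚ(√69)/ℚ] = 2


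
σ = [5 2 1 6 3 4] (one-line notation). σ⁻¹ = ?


To find σ⁻¹, swap domain and range:
σ(1) = 5 → σ⁻¹(5) = 1
σ(2) = 2 → σ⁻¹(2) = 2
σ(3) = 1 → σ⁻¹(1) = 3
σ(4) = 6 → σ⁻¹(6) = 4
σ(5) = 3 → σ⁻¹(3) = 5
σ(6) = 4 → σ⁻¹(4) = 6

σ⁻¹ = [3 2 5 6 1 4]


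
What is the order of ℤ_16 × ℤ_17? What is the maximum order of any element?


|ℤ_16 × ℤ_17| = 16 × 17 = 272
Max element order = lcm(16,17) = 272
Cyclic? Yes (gcd=1)

|ℤ_16×ℤ_17| = 272, max element order = 272


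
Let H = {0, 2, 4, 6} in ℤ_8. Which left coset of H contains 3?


3 + H = {3 + h (mod 8) : h ∈ H}
3+0=3, 3+2=5, 3+4=7, 3+6=1
3 + H = {1, 3, 5, 7} = 1 + H

3 + H = {1, 3, 5, 7}


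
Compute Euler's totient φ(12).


φ(n) = count of k ∈ {1,...,n} with gcd(k,n)=1
Coprimes to 12: {1, 5, 7, 11}
Count: 4

φ(12) = 4


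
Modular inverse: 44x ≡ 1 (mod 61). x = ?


Use the extended Euclidean algorithm to write 1 = 44·s + 61·t; then s mod 61 is the inverse.
Euclidean algorithm:
  44 = 0·61 + 44
  61 = 1·44 + 17
  44 = 2·17 + 10
  17 = 1·10 + 7
  10 = 1·7 + 3
  7 = 2·3 + 1
  3 = 3·1 + 0
gcd(44,61) = 1
Back-substitution gives: 44·(-18) + 61·(13) = 1
So 44⁻¹ ≡ -18 ≡ 43 (mod 61)
Check: 44 × 43 = 1892 ≡ 1 (mod 61) ✓

44⁻¹ ≡ 43 (mod 61)


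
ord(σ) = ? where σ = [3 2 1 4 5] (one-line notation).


Cycle decomposition: (1 3)
Cycle lengths: 2
Order = lcm(2) = 2

ord(σ) = 2


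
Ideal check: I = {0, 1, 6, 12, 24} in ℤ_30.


Check ideal conditions for I = {0, 1, 6, 12, 24} in ℤ_30:
(1) I is an additive subgroup? No
(2) For r ∈ ℤ_30 and a ∈ I: r·a ∈ I? No  [counterexample: r=2, a=1, r·a mod 30 = 2 ∉ I]

No, I is not an ideal of ℤ_30


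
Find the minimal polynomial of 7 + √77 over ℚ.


Let α = 7 + √77. Then α - 7 = √77, so (α - 7)² = 77, giving α² - 14α - 28 = 0. Degree 2 and α ∉ ℚ, so this is the minimal polynomial.

Minimal polynomial: x² - 14x - 28


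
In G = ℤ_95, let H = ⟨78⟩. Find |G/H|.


|⟨78⟩| = n / gcd(78, 95) = 95 / 1 = 95
H is normal (ℤ_95 is abelian).
|G/H| = |G| / |H| = 95 / 95 = 1

|G/H| = 1


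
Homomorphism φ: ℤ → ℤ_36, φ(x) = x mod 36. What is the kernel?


Kernel = preimage of identity
ker(φ) = {x ∈ ℤ : x ≡ 0 (mod 36)} = 36ℤ = {0, ±36, ±72, ...}

ker(φ) = 36ℤ


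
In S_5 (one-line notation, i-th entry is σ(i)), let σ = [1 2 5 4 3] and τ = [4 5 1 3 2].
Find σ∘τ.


σ∘τ: apply τ first, then σ
1 →τ 4 →σ 4
2 →τ 5 →σ 3
3 →τ 1 →σ 1
4 →τ 3 →σ 5
5 →τ 2 →σ 2

σ∘τ = [4 3 1 5 2]


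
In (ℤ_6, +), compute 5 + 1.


Operation: addition mod 6
5 + 1 = (a + b) mod 6 with a = 5, b = 1

5 + 1 = 0


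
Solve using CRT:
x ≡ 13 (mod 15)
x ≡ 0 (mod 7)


m₁ = 15, m₂ = 7, gcd = 1, so CRT applies. M = m₁·m₂ = 105
Let M₁ = M/m₁ = 7, M₂ = M/m₂ = 15
Find y₁ ≡ M₁⁻¹ (mod m₁): 7⁻¹ ≡ 13 (mod 15)
Find y₂ ≡ M₂⁻¹ (mod m₂): 15⁻¹ ≡ 1 (mod 7)
x = a₁·M₁·y₁ + a₂·M₂·y₂ = 13·7·13 + 0·15·1 = 1183
Reduce mod 105: x ≡ 28
Check: 28 mod 15 = 13 ✓, 28 mod 7 = 0 ✓

x ≡ 28 (mod 105)


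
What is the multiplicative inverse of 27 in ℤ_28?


Use the extended Euclidean algorithm to write 1 = 27·s + 28·t; then s mod 28 is the inverse.
Euclidean algorithm:
  27 = 0·28 + 27
  28 = 1·27 + 1
  27 = 27·1 + 0
gcd(27,28) = 1
Back-substitution gives: 27·(-1) + 28·(1) = 1
So 27⁻¹ ≡ -1 ≡ 27 (mod 28)
Check: 27 × 27 = 729 ≡ 1 (mod 28) ✓

27⁻¹ ≡ 27 (mod 28)


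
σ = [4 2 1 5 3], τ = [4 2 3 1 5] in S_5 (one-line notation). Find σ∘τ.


σ∘τ: apply τ first, then σ
1 →τ 4 →σ 5
2 →τ 2 →σ 2
3 →τ 3 →σ 1
4 →τ 1 →σ 4
5 →τ 5 →σ 3

σ∘τ = [5 2 1 4 3]


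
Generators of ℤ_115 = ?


g generates ℤ_n iff gcd(g,n) = 1
Prime factors of 115: 5, 23
Generators are g ∈ {1,...,114} not divisible by any of these primes.
Generators: {1, 2, 3, 4, 6, 7, 8, 9, 11, 12, 13, 14, 16, 17, 18, 19, 21, 22, 24, 26, 27, 28, 29, 31, 32, 33, 34, 36, 37, 38, 39, 41, 42, 43, 44, 47, 48, 49, 51, 52, 53, 54, 56, 57, 58, 59, 61, 62, 63, 64, 66, 67, 68, 71, 72, 73, 74, 76, 77, 78, 79, 81, 82, 83, 84, 86, 87, 88, 89, 91, 93, 94, 96, 97, 98, 99, 101, 102, 103, 104, 106, 107, 108, 109, 111, 112, 113, 114}
Number of generators = φ(115) = 88

Generators of ℤ_115 = {1, 2, 3, 4, 6, 7, 8, 9, 11, 12, 13, 14, 16, 17, 18, 19, 21, 22, 24, 26, 27, 28, 29, 31, 32, 33, 34, 36, 37, 38, 39, 41, 42, 43, 44, 47, 48, 49, 51, 52, 53, 54, 56, 57, 58, 59, 61, 62, 63, 64, 66, 67, 68, 71, 72, 73, 74, 76, 77, 78, 79, 81, 82, 83, 84, 86, 87, 88, 89, 91, 93, 94, 96, 97, 98, 99, 101, 102, 103, 104, 106, 107, 108, 109, 111, 112, 113, 114}


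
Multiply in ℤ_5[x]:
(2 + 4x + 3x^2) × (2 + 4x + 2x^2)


Expand and collect like terms; reduce coefficients mod 5:
x^0: 2·2 = 4 ≡ 4 (mod 5)
x^1: 2·4 + 4·2 = 16 ≡ 1 (mod 5)
x^2: 2·2 + 4·4 + 3·2 = 26 ≡ 1 (mod 5)
x^3: 4·2 + 3·4 = 20 ≡ 0 (mod 5)
x^4: 3·2 = 6 ≡ 1 (mod 5)
Result: 4 + x + x^2 + x^4

f · g = 4 + x + x^2 + x^4
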